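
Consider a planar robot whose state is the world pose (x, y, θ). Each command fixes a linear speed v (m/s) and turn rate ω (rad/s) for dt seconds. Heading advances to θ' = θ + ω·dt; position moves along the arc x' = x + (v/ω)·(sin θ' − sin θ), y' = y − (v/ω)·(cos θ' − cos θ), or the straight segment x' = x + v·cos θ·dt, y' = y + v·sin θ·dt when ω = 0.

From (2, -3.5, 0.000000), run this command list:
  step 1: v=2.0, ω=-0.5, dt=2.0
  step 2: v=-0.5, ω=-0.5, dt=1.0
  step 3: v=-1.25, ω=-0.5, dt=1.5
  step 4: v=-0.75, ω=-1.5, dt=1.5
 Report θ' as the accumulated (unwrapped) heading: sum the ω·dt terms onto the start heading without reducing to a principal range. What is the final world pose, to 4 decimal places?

step 1: θ'=-1.0000 (R=-4.0000) → pose (5.3659, -5.3388, -1.0000)
step 2: θ'=-1.5000 (R=1.0000) → pose (5.2099, -4.8692, -1.5000)
step 3: θ'=-2.2500 (R=2.5000) → pose (5.7584, -3.1219, -2.2500)
step 4: θ'=-4.5000 (R=0.5000) → pose (6.6362, -3.3306, -4.5000)

(6.6362, -3.3306, -4.5000)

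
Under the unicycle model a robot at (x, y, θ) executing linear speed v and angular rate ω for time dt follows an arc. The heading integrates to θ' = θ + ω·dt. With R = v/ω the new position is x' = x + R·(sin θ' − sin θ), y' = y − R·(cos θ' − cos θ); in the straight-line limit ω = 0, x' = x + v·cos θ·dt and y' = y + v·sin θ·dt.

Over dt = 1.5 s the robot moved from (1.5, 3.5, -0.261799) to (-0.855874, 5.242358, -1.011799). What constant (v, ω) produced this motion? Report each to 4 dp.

Δθ = -1.011799 − -0.261799 = -0.750000
ω = Δθ/dt = -0.750000/1.5 = -0.5000
R = Δx/(sin θ' − sin θ) = 4.0000
v = R·ω = 4.0000·-0.5000 = -2.0000

v = -2.0000, ω = -0.5000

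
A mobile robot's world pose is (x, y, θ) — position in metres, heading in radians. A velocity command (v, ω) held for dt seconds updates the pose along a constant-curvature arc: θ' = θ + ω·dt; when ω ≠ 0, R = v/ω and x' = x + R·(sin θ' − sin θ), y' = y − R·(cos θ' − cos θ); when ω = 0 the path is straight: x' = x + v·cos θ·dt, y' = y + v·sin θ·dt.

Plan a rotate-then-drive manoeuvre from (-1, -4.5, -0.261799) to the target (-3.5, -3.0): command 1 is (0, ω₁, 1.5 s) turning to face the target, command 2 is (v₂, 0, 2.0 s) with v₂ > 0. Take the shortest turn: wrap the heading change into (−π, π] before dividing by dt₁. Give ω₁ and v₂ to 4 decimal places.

heading to target = atan2(-3−-4.5, -3.5−-1) = 2.6012
Δθ = wrap(2.6012 − -0.2618) = 2.8630; ω₁ = Δθ/dt₁ = 1.9086
distance = √((-3.5−-1)² + (-3−-4.5)²) = 2.9155; v₂ = distance/dt₂ = 1.4577

ω₁ = 1.9086, v₂ = 1.4577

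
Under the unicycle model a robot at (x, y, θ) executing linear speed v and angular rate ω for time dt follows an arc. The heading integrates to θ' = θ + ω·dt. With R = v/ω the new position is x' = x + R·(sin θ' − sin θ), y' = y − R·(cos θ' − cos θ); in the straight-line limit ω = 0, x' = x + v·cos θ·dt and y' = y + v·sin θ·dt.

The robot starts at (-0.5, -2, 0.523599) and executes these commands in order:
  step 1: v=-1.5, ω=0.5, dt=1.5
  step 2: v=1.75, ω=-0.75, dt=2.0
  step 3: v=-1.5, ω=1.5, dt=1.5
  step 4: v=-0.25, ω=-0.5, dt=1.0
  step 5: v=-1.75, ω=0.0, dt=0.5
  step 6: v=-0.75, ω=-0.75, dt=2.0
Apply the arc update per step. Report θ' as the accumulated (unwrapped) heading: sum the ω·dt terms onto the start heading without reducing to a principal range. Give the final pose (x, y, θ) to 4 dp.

(-1.2041, -5.6099, 0.0236)

step 1: θ'=1.2736 (R=-3.0000) → pose (-1.8685, -3.7196, 1.2736)
step 2: θ'=-0.2264 (R=-2.3333) → pose (0.8863, -2.1291, -0.2264)
step 3: θ'=2.0236 (R=-1.0000) → pose (-0.2374, -3.5410, 2.0236)
step 4: θ'=1.5236 (R=0.5000) → pose (-0.1875, -3.7834, 1.5236)
step 5: θ'=1.5236 (straight) → pose (-0.2288, -4.6574, 1.5236)
step 6: θ'=0.0236 (R=1.0000) → pose (-1.2041, -5.6099, 0.0236)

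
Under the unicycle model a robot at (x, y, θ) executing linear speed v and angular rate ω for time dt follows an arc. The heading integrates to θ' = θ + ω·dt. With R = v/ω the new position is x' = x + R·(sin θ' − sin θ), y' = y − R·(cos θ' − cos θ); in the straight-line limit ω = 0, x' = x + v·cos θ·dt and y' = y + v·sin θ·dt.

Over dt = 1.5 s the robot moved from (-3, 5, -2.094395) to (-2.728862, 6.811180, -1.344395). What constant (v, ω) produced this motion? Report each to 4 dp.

Δθ = -1.344395 − -2.094395 = 0.750000
ω = Δθ/dt = 0.750000/1.5 = 0.5000
R = −Δy/(cos θ' − cos θ) = -2.5000
v = R·ω = -2.5000·0.5000 = -1.2500

v = -1.2500, ω = 0.5000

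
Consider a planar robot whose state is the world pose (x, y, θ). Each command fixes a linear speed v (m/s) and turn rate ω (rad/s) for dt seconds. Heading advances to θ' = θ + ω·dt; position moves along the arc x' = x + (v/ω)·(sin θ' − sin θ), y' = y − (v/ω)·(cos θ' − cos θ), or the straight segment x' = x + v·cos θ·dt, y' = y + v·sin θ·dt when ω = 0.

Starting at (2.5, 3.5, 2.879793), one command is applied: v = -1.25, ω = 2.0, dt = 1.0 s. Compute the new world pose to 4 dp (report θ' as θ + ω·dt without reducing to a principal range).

θ' = 2.8798 + 2.0·1.0 = 4.8798
R = v/ω = -1.25/2.0 = -0.6250
x' = 2.5 + -0.6250·(sin 4.8798 − sin 2.8798) = 3.2780
y' = 3.5 − -0.6250·(cos 4.8798 − cos 2.8798) = 4.2078

(3.2780, 4.2078, 4.8798)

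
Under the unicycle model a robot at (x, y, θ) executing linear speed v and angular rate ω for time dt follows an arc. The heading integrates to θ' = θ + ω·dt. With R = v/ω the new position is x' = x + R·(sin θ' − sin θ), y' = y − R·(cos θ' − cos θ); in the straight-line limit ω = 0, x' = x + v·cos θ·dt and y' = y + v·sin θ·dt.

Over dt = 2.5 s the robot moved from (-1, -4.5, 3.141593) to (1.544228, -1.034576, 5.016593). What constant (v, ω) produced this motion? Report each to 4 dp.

v = -2.0000, ω = 0.7500

Δθ = 5.016593 − 3.141593 = 1.875000
ω = Δθ/dt = 1.875000/2.5 = 0.7500
R = −Δy/(cos θ' − cos θ) = -2.6667
v = R·ω = -2.6667·0.7500 = -2.0000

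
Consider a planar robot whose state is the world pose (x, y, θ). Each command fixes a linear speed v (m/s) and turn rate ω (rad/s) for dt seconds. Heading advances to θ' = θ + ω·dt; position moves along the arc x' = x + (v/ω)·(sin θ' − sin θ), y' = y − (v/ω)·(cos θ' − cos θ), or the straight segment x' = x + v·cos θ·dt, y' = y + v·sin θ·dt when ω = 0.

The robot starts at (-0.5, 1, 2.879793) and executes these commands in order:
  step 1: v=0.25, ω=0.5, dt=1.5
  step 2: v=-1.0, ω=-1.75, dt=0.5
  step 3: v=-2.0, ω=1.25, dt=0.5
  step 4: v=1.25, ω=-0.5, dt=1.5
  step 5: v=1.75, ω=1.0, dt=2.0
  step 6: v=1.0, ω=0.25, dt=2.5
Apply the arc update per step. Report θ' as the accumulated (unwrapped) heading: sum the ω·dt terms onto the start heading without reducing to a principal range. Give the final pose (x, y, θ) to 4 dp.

step 1: θ'=3.6298 (R=0.5000) → pose (-0.8639, 0.9586, 3.6298)
step 2: θ'=2.7548 (R=0.5714) → pose (-0.3803, 0.9832, 2.7548)
step 3: θ'=3.3798 (R=-1.6000) → pose (0.6007, 0.9101, 3.3798)
step 4: θ'=2.6298 (R=-2.5000) → pose (-1.2135, 1.1599, 2.6298)
step 5: θ'=4.6298 (R=1.7500) → pose (-3.8146, -0.2215, 4.6298)
step 6: θ'=5.2548 (R=4.0000) → pose (-3.2541, -2.6163, 5.2548)

(-3.2541, -2.6163, 5.2548)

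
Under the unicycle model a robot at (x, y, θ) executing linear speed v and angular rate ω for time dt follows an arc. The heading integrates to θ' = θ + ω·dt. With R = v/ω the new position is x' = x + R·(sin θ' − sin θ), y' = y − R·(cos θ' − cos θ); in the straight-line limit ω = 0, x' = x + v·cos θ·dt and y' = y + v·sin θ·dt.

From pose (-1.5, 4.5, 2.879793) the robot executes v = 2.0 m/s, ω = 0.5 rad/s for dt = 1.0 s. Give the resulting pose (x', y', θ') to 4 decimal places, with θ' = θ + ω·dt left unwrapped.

(-3.4791, 4.5234, 3.3798)

θ' = 2.8798 + 0.5·1.0 = 3.3798
R = v/ω = 2.0/0.5 = 4.0000
x' = -1.5 + 4.0000·(sin 3.3798 − sin 2.8798) = -3.4791
y' = 4.5 − 4.0000·(cos 3.3798 − cos 2.8798) = 4.5234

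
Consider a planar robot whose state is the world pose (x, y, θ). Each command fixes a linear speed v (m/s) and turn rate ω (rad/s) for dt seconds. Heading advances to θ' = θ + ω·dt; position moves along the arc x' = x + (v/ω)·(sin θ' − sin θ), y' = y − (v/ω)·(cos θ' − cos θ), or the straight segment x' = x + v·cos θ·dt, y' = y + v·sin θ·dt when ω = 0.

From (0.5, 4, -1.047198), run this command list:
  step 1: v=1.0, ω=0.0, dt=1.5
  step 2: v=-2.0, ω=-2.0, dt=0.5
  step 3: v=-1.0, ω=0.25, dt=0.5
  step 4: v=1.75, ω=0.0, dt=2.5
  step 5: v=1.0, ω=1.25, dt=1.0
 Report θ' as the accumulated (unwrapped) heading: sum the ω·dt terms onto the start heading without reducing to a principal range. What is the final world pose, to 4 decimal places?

(0.1753, -0.8920, -0.6722)

step 1: θ'=-1.0472 (straight) → pose (1.2500, 2.7010, -1.0472)
step 2: θ'=-2.0472 (R=1.0000) → pose (1.2274, 3.6595, -2.0472)
step 3: θ'=-1.9222 (R=-4.0000) → pose (1.4283, 4.1170, -1.9222)
step 4: θ'=-1.9222 (straight) → pose (-0.0776, 0.0094, -1.9222)
step 5: θ'=-0.6722 (R=0.8000) → pose (0.1753, -0.8920, -0.6722)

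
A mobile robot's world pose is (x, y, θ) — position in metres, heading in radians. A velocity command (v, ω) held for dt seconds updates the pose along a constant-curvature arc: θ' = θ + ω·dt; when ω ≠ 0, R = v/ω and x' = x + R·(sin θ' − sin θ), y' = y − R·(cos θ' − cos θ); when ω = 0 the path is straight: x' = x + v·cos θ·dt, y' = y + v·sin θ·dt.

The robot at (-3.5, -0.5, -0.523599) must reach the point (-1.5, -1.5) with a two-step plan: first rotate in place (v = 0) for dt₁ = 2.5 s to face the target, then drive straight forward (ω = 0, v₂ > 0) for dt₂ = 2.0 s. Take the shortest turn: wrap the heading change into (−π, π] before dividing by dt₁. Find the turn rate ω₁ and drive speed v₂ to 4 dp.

heading to target = atan2(-1.5−-0.5, -1.5−-3.5) = -0.4636
Δθ = wrap(-0.4636 − -0.5236) = 0.0600; ω₁ = Δθ/dt₁ = 0.0240
distance = √((-1.5−-3.5)² + (-1.5−-0.5)²) = 2.2361; v₂ = distance/dt₂ = 1.1180

ω₁ = 0.0240, v₂ = 1.1180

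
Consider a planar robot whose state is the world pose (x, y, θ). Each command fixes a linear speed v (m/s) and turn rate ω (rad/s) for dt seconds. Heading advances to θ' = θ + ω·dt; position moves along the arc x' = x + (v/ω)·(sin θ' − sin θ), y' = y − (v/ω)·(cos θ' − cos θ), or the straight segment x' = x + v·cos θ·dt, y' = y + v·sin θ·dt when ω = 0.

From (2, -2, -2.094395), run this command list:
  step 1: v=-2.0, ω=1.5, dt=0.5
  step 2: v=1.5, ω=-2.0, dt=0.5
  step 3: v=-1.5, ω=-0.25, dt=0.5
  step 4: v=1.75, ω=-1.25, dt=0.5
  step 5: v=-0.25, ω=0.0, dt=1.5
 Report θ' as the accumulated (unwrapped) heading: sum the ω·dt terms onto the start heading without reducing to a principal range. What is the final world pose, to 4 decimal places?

(2.0753, -1.5093, -3.0944)

step 1: θ'=-1.3444 (R=-1.3333) → pose (2.1446, -1.0340, -1.3444)
step 2: θ'=-2.3444 (R=-0.7500) → pose (1.9503, -1.7264, -2.3444)
step 3: θ'=-2.4694 (R=6.0000) → pose (2.5065, -1.2240, -2.4694)
step 4: θ'=-3.0944 (R=-1.4000) → pose (1.7007, -1.5270, -3.0944)
step 5: θ'=-3.0944 (straight) → pose (2.0753, -1.5093, -3.0944)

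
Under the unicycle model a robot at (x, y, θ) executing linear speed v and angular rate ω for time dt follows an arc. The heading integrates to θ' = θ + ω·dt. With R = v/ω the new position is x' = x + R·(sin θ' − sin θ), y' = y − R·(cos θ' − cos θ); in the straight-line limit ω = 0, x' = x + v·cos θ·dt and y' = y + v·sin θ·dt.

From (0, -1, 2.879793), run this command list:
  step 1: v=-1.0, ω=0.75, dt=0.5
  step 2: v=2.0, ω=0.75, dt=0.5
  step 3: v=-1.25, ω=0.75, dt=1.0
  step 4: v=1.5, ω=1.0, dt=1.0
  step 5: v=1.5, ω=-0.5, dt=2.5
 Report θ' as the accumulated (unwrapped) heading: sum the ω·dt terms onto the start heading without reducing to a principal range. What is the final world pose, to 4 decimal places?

(0.7282, -5.3292, 4.1298)

step 1: θ'=3.2548 (R=-1.3333) → pose (0.4957, -1.0369, 3.2548)
step 2: θ'=3.6298 (R=2.6667) → pose (-0.4538, -1.3314, 3.6298)
step 3: θ'=4.3798 (R=-1.6667) → pose (0.3398, -0.4036, 4.3798)
step 4: θ'=5.3798 (R=1.5000) → pose (0.5794, -1.8217, 5.3798)
step 5: θ'=4.1298 (R=-3.0000) → pose (0.7282, -5.3292, 4.1298)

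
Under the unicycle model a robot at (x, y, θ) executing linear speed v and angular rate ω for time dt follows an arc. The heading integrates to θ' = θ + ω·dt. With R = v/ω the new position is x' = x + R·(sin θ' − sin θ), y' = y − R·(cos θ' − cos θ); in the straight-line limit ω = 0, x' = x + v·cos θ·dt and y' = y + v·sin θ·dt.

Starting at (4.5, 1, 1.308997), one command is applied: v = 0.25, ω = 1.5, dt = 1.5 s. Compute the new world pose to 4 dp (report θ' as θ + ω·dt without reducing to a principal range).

θ' = 1.3090 + 1.5·1.5 = 3.5590
R = v/ω = 0.25/1.5 = 0.1667
x' = 4.5 + 0.1667·(sin 3.5590 − sin 1.3090) = 4.2714
y' = 1 − 0.1667·(cos 3.5590 − cos 1.3090) = 1.1955

(4.2714, 1.1955, 3.5590)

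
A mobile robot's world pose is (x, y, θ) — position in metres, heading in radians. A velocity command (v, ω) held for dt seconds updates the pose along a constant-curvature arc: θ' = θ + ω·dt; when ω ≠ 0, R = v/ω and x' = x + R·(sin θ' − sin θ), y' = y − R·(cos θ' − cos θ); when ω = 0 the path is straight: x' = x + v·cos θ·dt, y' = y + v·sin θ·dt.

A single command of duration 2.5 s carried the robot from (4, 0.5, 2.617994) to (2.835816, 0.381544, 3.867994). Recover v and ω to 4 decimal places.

Δθ = 3.867994 − 2.617994 = 1.250000
ω = Δθ/dt = 1.250000/2.5 = 0.5000
R = Δx/(sin θ' − sin θ) = 1.0000
v = R·ω = 1.0000·0.5000 = 0.5000

v = 0.5000, ω = 0.5000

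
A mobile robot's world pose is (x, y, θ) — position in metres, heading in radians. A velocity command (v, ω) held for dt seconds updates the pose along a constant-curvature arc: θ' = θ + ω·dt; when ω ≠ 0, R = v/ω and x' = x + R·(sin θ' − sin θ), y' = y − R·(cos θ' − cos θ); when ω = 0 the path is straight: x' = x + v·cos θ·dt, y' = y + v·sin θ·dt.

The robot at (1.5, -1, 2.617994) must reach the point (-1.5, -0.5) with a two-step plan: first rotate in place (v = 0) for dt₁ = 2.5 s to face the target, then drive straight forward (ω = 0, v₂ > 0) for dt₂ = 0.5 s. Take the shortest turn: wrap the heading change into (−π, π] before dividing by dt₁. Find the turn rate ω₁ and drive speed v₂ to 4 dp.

ω₁ = 0.1434, v₂ = 6.0828

heading to target = atan2(-0.5−-1, -1.5−1.5) = 2.9764
Δθ = wrap(2.9764 − 2.6180) = 0.3584; ω₁ = Δθ/dt₁ = 0.1434
distance = √((-1.5−1.5)² + (-0.5−-1)²) = 3.0414; v₂ = distance/dt₂ = 6.0828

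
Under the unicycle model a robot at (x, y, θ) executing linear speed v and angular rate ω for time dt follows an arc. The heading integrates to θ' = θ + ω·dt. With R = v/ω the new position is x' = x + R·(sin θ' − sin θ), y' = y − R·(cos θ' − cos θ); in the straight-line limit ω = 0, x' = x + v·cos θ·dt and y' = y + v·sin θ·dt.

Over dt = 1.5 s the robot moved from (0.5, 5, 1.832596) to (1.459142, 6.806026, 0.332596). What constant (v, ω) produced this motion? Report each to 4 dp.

v = 1.5000, ω = -1.0000

Δθ = 0.332596 − 1.832596 = -1.500000
ω = Δθ/dt = -1.500000/1.5 = -1.0000
R = −Δy/(cos θ' − cos θ) = -1.5000
v = R·ω = -1.5000·-1.0000 = 1.5000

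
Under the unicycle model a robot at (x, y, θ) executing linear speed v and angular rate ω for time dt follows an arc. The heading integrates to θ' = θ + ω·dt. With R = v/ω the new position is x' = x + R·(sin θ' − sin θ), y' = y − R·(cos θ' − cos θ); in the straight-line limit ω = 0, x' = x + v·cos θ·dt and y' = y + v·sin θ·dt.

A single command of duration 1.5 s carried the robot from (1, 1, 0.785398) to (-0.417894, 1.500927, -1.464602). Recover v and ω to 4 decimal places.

Δθ = -1.464602 − 0.785398 = -2.250000
ω = Δθ/dt = -2.250000/1.5 = -1.5000
R = Δx/(sin θ' − sin θ) = 0.8333
v = R·ω = 0.8333·-1.5000 = -1.2500

v = -1.2500, ω = -1.5000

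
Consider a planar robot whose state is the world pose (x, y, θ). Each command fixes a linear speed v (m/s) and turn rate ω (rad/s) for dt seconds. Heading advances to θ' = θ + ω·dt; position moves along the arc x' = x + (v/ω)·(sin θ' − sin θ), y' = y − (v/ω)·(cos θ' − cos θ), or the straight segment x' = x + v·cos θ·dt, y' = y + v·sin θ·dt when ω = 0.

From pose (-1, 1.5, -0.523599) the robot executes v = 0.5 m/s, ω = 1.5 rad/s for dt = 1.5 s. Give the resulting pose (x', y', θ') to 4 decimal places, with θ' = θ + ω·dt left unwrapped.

(-0.5040, 1.8403, 1.7264)

θ' = -0.5236 + 1.5·1.5 = 1.7264
R = v/ω = 0.5/1.5 = 0.3333
x' = -1 + 0.3333·(sin 1.7264 − sin -0.5236) = -0.5040
y' = 1.5 − 0.3333·(cos 1.7264 − cos -0.5236) = 1.8403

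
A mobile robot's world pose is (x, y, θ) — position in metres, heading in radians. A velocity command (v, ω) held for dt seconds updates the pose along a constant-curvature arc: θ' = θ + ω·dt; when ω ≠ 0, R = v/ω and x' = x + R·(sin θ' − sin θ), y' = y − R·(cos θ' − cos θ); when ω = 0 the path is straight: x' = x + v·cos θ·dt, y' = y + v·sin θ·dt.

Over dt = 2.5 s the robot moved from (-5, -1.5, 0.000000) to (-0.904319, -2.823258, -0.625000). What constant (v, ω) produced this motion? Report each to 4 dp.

Δθ = -0.625000 − 0.000000 = -0.625000
ω = Δθ/dt = -0.625000/2.5 = -0.2500
R = Δx/(sin θ' − sin θ) = -7.0000
v = R·ω = -7.0000·-0.2500 = 1.7500

v = 1.7500, ω = -0.2500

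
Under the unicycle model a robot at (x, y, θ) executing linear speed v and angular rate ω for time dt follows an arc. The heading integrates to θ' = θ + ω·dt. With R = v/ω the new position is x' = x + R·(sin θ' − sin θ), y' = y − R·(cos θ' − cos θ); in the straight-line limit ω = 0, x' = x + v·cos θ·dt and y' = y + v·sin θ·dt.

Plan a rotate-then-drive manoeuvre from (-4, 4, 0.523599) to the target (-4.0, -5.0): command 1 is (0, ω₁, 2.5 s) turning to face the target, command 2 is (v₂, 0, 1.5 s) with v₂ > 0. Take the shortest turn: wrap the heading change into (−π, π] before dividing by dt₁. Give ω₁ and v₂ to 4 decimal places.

heading to target = atan2(-5−4, -4−-4) = -1.5708
Δθ = wrap(-1.5708 − 0.5236) = -2.0944; ω₁ = Δθ/dt₁ = -0.8378
distance = √((-4−-4)² + (-5−4)²) = 9.0000; v₂ = distance/dt₂ = 6.0000

ω₁ = -0.8378, v₂ = 6.0000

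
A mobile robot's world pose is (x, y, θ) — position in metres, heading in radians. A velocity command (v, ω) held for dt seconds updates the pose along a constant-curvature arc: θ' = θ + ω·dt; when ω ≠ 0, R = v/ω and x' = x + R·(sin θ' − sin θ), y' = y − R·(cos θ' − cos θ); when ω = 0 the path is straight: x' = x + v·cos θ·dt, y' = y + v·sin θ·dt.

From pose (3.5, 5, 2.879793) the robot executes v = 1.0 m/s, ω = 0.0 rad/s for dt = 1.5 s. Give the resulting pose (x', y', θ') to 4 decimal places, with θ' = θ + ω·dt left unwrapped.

θ' = 2.8798 + 0.0·1.5 = 2.8798
ω = 0 → straight: x' = 3.5 + 1.0·cos(2.8798)·1.5 = 2.0511
y' = 5 + 1.0·sin(2.8798)·1.5 = 5.3882

(2.0511, 5.3882, 2.8798)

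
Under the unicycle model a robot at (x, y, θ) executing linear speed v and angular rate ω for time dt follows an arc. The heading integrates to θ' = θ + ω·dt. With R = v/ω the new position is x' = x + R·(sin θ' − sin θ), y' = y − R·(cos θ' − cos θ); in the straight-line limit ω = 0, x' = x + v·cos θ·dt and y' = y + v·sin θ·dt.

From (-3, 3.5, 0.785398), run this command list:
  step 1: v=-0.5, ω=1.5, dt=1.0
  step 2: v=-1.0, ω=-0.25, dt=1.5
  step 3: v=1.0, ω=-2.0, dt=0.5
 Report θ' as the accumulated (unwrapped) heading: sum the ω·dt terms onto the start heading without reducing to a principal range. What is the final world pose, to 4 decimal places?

step 1: θ'=2.2854 (R=-0.3333) → pose (-3.0161, 3.0459, 2.2854)
step 2: θ'=1.9104 (R=4.0000) → pose (-2.2660, 1.7570, 1.9104)
step 3: θ'=0.9104 (R=-0.5000) → pose (-2.1894, 2.2303, 0.9104)

(-2.1894, 2.2303, 0.9104)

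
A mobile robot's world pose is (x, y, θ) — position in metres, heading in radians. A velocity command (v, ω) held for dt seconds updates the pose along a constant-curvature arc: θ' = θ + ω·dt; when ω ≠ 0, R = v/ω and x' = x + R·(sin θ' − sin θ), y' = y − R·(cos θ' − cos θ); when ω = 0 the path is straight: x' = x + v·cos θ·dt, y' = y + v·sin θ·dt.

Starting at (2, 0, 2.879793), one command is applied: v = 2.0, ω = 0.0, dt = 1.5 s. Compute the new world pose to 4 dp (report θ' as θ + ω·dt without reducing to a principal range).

θ' = 2.8798 + 0.0·1.5 = 2.8798
ω = 0 → straight: x' = 2 + 2.0·cos(2.8798)·1.5 = -0.8978
y' = 0 + 2.0·sin(2.8798)·1.5 = 0.7765

(-0.8978, 0.7765, 2.8798)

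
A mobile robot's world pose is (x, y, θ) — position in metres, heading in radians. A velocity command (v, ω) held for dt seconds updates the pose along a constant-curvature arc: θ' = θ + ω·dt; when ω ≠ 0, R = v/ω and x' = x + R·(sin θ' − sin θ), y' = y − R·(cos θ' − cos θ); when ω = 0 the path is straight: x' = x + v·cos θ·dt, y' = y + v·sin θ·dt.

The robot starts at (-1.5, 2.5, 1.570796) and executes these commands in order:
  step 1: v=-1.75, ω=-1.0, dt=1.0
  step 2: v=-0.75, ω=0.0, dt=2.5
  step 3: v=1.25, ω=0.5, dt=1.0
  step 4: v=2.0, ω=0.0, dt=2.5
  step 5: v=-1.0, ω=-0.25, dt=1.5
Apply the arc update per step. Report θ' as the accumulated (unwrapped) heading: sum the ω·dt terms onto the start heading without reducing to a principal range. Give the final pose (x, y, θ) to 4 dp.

(-1.5882, 4.1549, 0.6958)

step 1: θ'=0.5708 (R=1.7500) → pose (-2.3045, 1.0274, 0.5708)
step 2: θ'=0.5708 (straight) → pose (-3.8822, 0.0144, 0.5708)
step 3: θ'=1.0708 (R=2.5000) → pose (-3.0390, 0.9195, 1.0708)
step 4: θ'=1.0708 (straight) → pose (-0.6419, 5.3074, 1.0708)
step 5: θ'=0.6958 (R=4.0000) → pose (-1.5882, 4.1549, 0.6958)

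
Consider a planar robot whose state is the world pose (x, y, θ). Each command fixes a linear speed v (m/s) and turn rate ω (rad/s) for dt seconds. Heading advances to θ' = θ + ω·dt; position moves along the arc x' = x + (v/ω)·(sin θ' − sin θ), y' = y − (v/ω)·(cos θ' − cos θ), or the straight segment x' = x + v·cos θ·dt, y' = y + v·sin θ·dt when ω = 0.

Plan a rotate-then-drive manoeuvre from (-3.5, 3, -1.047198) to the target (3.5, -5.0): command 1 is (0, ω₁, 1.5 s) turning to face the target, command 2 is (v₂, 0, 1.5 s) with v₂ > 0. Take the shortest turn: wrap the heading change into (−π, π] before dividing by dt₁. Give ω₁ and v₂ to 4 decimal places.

heading to target = atan2(-5−3, 3.5−-3.5) = -0.8520
Δθ = wrap(-0.8520 − -1.0472) = 0.1952; ω₁ = Δθ/dt₁ = 0.1302
distance = √((3.5−-3.5)² + (-5−3)²) = 10.6301; v₂ = distance/dt₂ = 7.0868

ω₁ = 0.1302, v₂ = 7.0868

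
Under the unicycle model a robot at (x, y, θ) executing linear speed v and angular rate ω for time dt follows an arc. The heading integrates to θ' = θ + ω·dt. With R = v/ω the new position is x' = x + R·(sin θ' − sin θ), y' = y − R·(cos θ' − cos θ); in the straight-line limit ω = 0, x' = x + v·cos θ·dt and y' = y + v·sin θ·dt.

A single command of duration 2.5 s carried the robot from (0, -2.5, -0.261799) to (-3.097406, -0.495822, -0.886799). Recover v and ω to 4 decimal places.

Δθ = -0.886799 − -0.261799 = -0.625000
ω = Δθ/dt = -0.625000/2.5 = -0.2500
R = Δx/(sin θ' − sin θ) = 6.0000
v = R·ω = 6.0000·-0.2500 = -1.5000

v = -1.5000, ω = -0.2500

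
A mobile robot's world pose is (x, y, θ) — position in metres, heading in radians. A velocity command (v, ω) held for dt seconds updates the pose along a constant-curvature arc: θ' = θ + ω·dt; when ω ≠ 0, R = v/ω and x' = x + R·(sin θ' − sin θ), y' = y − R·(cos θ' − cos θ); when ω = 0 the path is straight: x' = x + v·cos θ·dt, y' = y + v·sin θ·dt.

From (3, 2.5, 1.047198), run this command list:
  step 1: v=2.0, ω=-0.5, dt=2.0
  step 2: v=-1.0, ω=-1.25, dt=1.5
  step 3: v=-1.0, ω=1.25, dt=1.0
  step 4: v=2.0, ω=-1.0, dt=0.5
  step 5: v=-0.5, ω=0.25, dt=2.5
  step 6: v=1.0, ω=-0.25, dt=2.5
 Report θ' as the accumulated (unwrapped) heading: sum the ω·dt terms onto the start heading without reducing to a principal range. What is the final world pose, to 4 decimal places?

(6.6835, 4.7908, -1.0778)

step 1: θ'=0.0472 (R=-4.0000) → pose (6.2754, 4.4955, 0.0472)
step 2: θ'=-1.8278 (R=0.8000) → pose (5.4639, 5.4980, -1.8278)
step 3: θ'=-0.5778 (R=-0.8000) → pose (5.1271, 6.3715, -0.5778)
step 4: θ'=-1.0778 (R=-2.0000) → pose (5.7966, 5.6427, -1.0778)
step 5: θ'=-0.4528 (R=-2.0000) → pose (4.9097, 6.4946, -0.4528)
step 6: θ'=-1.0778 (R=-4.0000) → pose (6.6835, 4.7908, -1.0778)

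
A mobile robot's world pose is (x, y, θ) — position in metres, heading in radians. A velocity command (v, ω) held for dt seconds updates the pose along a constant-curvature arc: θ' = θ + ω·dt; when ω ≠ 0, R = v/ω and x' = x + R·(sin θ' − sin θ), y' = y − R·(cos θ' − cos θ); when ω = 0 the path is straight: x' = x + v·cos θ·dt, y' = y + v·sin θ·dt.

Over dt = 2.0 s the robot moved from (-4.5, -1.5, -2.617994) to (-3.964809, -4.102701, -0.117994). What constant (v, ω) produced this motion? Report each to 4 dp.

v = 1.7500, ω = 1.2500

Δθ = -0.117994 − -2.617994 = 2.500000
ω = Δθ/dt = 2.500000/2.0 = 1.2500
R = −Δy/(cos θ' − cos θ) = 1.4000
v = R·ω = 1.4000·1.2500 = 1.7500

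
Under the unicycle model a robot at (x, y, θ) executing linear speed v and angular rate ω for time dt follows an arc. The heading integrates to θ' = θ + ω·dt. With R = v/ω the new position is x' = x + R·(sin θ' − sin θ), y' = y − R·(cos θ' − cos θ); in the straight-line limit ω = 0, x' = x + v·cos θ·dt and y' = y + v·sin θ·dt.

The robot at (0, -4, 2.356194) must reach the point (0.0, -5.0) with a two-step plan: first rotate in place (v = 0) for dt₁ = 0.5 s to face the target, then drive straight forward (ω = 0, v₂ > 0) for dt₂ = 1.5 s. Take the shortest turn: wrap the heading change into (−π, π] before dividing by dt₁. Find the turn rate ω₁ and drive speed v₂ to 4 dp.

heading to target = atan2(-5−-4, 0−0) = -1.5708
Δθ = wrap(-1.5708 − 2.3562) = 2.3562; ω₁ = Δθ/dt₁ = 4.7124
distance = √((0−0)² + (-5−-4)²) = 1.0000; v₂ = distance/dt₂ = 0.6667

ω₁ = 4.7124, v₂ = 0.6667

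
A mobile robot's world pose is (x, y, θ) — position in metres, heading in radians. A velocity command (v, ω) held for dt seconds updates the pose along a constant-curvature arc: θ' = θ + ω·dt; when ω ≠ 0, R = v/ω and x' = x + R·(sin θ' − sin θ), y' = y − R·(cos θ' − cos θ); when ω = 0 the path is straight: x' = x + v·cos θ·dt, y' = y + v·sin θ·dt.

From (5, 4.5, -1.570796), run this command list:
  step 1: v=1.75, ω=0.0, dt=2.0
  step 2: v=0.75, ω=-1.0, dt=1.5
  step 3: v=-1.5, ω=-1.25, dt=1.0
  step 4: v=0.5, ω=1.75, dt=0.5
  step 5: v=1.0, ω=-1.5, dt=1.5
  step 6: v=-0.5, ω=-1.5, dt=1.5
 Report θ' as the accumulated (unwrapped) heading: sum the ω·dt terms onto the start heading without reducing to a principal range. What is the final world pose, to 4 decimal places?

(4.6322, 1.1754, -7.9458)

step 1: θ'=-1.5708 (straight) → pose (5.0000, 1.0000, -1.5708)
step 2: θ'=-3.0708 (R=-0.7500) → pose (4.3031, 0.2519, -3.0708)
step 3: θ'=-4.3208 (R=1.2000) → pose (5.4971, -0.4871, -4.3208)
step 4: θ'=-3.4458 (R=0.2857) → pose (5.3186, -0.3236, -3.4458)
step 5: θ'=-5.6958 (R=-0.6667) → pose (5.1488, 0.8674, -5.6958)
step 6: θ'=-7.9458 (R=0.3333) → pose (4.6322, 1.1754, -7.9458)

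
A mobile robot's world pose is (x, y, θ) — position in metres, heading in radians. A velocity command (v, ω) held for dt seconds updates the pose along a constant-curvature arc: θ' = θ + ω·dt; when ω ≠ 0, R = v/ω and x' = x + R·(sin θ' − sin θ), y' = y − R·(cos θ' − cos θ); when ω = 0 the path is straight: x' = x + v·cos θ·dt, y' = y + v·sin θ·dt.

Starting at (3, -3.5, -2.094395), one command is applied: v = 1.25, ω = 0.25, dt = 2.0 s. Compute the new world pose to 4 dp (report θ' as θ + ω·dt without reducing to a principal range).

(2.3315, -5.8820, -1.5944)

θ' = -2.0944 + 0.25·2.0 = -1.5944
R = v/ω = 1.25/0.25 = 5.0000
x' = 3 + 5.0000·(sin -1.5944 − sin -2.0944) = 2.3315
y' = -3.5 − 5.0000·(cos -1.5944 − cos -2.0944) = -5.8820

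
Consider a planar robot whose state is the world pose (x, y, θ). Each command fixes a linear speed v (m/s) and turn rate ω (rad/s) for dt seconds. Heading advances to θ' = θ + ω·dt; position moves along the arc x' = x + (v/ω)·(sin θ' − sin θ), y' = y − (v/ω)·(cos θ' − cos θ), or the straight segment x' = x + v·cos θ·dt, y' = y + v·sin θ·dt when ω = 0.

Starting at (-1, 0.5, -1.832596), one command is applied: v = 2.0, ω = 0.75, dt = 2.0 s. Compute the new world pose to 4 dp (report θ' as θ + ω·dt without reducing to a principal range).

θ' = -1.8326 + 0.75·2.0 = -0.3326
R = v/ω = 2.0/0.75 = 2.6667
x' = -1 + 2.6667·(sin -0.3326 − sin -1.8326) = 0.7051
y' = 0.5 − 2.6667·(cos -0.3326 − cos -1.8326) = -2.7107

(0.7051, -2.7107, -0.3326)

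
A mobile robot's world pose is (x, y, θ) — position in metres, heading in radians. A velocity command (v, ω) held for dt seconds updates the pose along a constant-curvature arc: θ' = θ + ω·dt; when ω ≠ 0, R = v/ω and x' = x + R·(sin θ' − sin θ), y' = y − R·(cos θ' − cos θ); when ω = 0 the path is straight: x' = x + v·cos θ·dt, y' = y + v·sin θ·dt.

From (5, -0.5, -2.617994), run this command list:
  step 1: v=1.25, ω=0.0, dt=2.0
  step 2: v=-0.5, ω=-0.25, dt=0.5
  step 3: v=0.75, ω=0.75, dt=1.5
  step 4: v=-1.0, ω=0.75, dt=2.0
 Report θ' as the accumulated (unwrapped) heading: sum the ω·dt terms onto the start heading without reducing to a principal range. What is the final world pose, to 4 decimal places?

step 1: θ'=-2.6180 (straight) → pose (2.8349, -1.7500, -2.6180)
step 2: θ'=-2.7430 (R=2.0000) → pose (3.0587, -1.6388, -2.7430)
step 3: θ'=-1.6180 (R=1.0000) → pose (2.4479, -2.5133, -1.6180)
step 4: θ'=-0.1180 (R=-1.3333) → pose (1.2730, -1.1263, -0.1180)

(1.2730, -1.1263, -0.1180)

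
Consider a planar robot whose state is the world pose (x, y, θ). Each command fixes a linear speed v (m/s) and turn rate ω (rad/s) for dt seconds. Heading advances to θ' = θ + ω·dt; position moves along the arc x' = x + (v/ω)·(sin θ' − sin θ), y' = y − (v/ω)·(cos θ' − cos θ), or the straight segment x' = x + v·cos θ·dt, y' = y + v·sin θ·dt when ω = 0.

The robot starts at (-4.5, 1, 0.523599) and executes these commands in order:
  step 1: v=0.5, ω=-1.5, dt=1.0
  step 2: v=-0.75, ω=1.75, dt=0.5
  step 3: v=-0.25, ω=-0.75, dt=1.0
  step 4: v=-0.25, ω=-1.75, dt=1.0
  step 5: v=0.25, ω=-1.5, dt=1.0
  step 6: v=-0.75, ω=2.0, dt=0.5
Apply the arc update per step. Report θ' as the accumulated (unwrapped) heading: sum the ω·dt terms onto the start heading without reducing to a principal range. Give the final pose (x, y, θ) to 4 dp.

(-4.4519, 1.3007, -3.1014)

step 1: θ'=-0.9764 (R=-0.3333) → pose (-4.0572, 0.8980, -0.9764)
step 2: θ'=-0.1014 (R=-0.4286) → pose (-4.3689, 1.0844, -0.1014)
step 3: θ'=-0.8514 (R=0.3333) → pose (-4.5858, 1.1963, -0.8514)
step 4: θ'=-2.6014 (R=0.1429) → pose (-4.5519, 1.4130, -2.6014)
step 5: θ'=-4.1014 (R=-0.1667) → pose (-4.7741, 1.4603, -4.1014)
step 6: θ'=-3.1014 (R=-0.3750) → pose (-4.4519, 1.3007, -3.1014)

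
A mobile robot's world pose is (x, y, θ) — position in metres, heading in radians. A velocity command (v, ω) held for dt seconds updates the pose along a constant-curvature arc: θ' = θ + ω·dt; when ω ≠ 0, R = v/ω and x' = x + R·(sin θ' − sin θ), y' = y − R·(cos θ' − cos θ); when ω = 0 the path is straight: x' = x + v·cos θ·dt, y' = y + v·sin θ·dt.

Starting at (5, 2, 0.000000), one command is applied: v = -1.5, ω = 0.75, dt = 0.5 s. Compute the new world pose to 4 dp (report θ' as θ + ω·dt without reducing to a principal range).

(4.2675, 1.8610, 0.3750)

θ' = 0.0000 + 0.75·0.5 = 0.3750
R = v/ω = -1.5/0.75 = -2.0000
x' = 5 + -2.0000·(sin 0.3750 − sin 0.0000) = 4.2675
y' = 2 − -2.0000·(cos 0.3750 − cos 0.0000) = 1.8610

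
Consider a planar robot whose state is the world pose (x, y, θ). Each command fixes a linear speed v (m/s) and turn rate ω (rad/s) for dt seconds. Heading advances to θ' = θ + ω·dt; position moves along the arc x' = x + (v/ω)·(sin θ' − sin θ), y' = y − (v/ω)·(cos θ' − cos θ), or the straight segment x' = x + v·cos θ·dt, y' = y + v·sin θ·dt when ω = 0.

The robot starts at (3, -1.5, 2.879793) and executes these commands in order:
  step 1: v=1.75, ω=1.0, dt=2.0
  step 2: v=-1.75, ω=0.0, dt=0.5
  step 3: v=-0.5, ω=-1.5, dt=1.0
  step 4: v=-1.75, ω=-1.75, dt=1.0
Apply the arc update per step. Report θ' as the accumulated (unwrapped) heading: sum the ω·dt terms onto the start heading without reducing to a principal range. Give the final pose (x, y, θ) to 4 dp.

(2.1600, -3.1525, 1.6298)

step 1: θ'=4.8798 (R=1.7500) → pose (0.8215, -3.4820, 4.8798)
step 2: θ'=4.8798 (straight) → pose (0.6757, -2.6192, 4.8798)
step 3: θ'=3.3798 (R=0.3333) → pose (0.9258, -2.2397, 3.3798)
step 4: θ'=1.6298 (R=1.0000) → pose (2.1600, -3.1525, 1.6298)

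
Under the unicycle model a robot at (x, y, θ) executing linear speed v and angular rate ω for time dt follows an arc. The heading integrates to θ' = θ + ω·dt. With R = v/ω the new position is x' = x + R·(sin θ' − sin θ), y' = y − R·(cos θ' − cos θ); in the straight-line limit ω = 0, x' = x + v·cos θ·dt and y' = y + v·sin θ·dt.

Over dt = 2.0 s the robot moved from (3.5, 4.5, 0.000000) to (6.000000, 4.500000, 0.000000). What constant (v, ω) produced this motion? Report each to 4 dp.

Δθ = 0.000000 − 0.000000 = 0.000000
ω = Δθ/dt = 0.000000/2.0 = 0.0000
ω = 0 → v = (Δx·cos θ + Δy·sin θ)/dt = 1.2500

v = 1.2500, ω = 0.0000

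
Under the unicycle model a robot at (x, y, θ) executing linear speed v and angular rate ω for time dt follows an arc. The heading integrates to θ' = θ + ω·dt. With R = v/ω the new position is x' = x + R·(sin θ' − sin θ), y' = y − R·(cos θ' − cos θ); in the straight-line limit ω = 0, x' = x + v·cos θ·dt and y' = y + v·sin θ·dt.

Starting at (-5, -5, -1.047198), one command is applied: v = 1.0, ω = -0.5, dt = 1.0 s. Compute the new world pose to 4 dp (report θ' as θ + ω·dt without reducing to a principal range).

(-4.7326, -5.9528, -1.5472)

θ' = -1.0472 + -0.5·1.0 = -1.5472
R = v/ω = 1.0/-0.5 = -2.0000
x' = -5 + -2.0000·(sin -1.5472 − sin -1.0472) = -4.7326
y' = -5 − -2.0000·(cos -1.5472 − cos -1.0472) = -5.9528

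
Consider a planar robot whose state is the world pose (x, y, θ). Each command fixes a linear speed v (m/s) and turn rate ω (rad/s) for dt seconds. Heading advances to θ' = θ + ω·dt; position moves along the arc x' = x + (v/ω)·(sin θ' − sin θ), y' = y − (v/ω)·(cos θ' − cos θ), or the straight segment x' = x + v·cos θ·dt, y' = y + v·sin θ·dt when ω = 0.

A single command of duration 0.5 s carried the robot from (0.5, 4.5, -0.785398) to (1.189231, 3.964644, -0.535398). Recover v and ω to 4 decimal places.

Δθ = -0.535398 − -0.785398 = 0.250000
ω = Δθ/dt = 0.250000/0.5 = 0.5000
R = Δx/(sin θ' − sin θ) = 3.5000
v = R·ω = 3.5000·0.5000 = 1.7500

v = 1.7500, ω = 0.5000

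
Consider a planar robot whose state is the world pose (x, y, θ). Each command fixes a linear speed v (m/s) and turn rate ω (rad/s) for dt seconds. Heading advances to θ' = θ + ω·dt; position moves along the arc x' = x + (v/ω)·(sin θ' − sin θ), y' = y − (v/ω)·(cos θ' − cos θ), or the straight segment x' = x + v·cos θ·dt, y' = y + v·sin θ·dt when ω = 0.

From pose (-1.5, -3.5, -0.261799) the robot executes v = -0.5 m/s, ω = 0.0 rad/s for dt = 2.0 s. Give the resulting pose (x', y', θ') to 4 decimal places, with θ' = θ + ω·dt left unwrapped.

θ' = -0.2618 + 0.0·2.0 = -0.2618
ω = 0 → straight: x' = -1.5 + -0.5·cos(-0.2618)·2.0 = -2.4659
y' = -3.5 + -0.5·sin(-0.2618)·2.0 = -3.2412

(-2.4659, -3.2412, -0.2618)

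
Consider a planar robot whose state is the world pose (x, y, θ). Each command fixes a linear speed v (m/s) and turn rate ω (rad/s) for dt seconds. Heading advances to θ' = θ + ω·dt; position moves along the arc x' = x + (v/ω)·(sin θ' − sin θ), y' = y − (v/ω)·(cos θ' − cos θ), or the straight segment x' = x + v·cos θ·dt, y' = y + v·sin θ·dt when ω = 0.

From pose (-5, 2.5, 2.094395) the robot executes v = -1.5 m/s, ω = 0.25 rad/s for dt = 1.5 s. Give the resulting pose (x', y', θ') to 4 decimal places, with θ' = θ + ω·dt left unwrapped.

θ' = 2.0944 + 0.25·1.5 = 2.4694
R = v/ω = -1.5/0.25 = -6.0000
x' = -5 + -6.0000·(sin 2.4694 − sin 2.0944) = -3.5401
y' = 2.5 − -6.0000·(cos 2.4694 − cos 2.0944) = 0.8053

(-3.5401, 0.8053, 2.4694)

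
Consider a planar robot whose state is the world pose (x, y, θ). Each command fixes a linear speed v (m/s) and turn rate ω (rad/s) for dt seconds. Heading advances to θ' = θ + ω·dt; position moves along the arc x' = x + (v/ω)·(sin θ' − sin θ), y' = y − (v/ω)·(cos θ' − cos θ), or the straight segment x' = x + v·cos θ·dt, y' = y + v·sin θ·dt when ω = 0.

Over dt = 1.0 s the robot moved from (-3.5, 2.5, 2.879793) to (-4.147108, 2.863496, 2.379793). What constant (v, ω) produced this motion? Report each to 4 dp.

Δθ = 2.379793 − 2.879793 = -0.500000
ω = Δθ/dt = -0.500000/1.0 = -0.5000
R = Δx/(sin θ' − sin θ) = -1.5000
v = R·ω = -1.5000·-0.5000 = 0.7500

v = 0.7500, ω = -0.5000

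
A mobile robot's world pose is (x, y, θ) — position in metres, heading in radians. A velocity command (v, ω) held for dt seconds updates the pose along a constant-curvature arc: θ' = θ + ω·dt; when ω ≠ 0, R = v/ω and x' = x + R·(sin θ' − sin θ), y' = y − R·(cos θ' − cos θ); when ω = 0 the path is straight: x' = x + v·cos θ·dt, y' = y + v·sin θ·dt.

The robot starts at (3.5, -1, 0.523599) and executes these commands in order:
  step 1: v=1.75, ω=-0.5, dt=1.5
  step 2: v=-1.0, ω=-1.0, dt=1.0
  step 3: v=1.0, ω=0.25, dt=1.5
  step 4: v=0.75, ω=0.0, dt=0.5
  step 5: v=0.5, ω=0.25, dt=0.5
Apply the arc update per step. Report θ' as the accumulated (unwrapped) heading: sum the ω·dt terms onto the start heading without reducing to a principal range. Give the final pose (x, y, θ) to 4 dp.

step 1: θ'=-0.2264 (R=-3.5000) → pose (6.0357, -0.6204, -0.2264)
step 2: θ'=-1.2264 (R=1.0000) → pose (5.3188, 0.0164, -1.2264)
step 3: θ'=-0.8514 (R=4.0000) → pose (6.0751, -1.2688, -0.8514)
step 4: θ'=-0.8514 (straight) → pose (6.3222, -1.5508, -0.8514)
step 5: θ'=-0.7264 (R=2.0000) → pose (6.4983, -1.7281, -0.7264)

(6.4983, -1.7281, -0.7264)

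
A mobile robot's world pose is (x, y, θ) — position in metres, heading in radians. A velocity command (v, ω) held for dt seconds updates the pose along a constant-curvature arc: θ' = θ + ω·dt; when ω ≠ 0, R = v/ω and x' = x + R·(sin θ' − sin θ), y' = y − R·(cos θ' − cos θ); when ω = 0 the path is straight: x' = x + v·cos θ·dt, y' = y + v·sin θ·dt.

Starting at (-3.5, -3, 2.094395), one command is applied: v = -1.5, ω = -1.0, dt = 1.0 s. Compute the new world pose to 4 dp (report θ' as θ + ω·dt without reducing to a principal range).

(-3.4661, -4.4379, 1.0944)

θ' = 2.0944 + -1.0·1.0 = 1.0944
R = v/ω = -1.5/-1.0 = 1.5000
x' = -3.5 + 1.5000·(sin 1.0944 − sin 2.0944) = -3.4661
y' = -3 − 1.5000·(cos 1.0944 − cos 2.0944) = -4.4379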